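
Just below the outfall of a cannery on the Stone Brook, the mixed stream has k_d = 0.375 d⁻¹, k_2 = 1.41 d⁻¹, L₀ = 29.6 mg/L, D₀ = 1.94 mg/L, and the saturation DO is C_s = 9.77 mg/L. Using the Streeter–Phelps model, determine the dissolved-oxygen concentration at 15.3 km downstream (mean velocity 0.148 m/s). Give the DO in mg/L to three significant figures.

Travel time t = x/v = 15.3 km / (0.148 m/s) = 15300 m / 0.148 m/s = 103400 s = 1.197 d.
k_d L₀/(k_2−k_d) = 0.375×29.6/(1.41−0.375) = 11.10/1.035 = 10.72 mg/L.
e^(−k_d t) = e^(−0.375×1.197) = 0.6385; e^(−k_2 t) = e^(−1.41×1.197) = 0.1851.
D = 10.72 × (0.6385 − 0.1851) + 1.94 × 0.1851 = 4.863 + 0.3590 = 5.222 mg/L.
DO = C_s − D = 9.77 − 5.222 = 4.548 mg/L.

DO ≈ 4.55 mg/L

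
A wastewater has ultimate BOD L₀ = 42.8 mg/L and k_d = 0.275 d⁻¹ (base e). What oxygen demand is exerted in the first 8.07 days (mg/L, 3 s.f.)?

y ≈ 38.1 mg/L

y_t = L₀(1 − e^(−k_d t)) = 42.8 × (1 − e^(−0.275×8.07))
= 42.8 × (1 − 0.1087) = 42.8 × 0.8913 = 38.15 mg/L.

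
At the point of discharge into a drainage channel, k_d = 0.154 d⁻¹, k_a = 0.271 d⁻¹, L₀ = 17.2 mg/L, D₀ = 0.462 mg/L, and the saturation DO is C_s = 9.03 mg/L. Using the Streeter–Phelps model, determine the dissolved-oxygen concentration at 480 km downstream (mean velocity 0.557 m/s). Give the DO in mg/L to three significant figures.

Travel time t = x/v = 480 km / (0.557 m/s) = 480000 m / 0.557 m/s = 861800 s = 9.974 d.
k_d L₀/(k_a−k_d) = 0.154×17.2/(0.271−0.154) = 2.649/0.1170 = 22.64 mg/L.
e^(−k_d t) = e^(−0.154×9.974) = 0.2152; e^(−k_a t) = e^(−0.271×9.974) = 0.06701.
D = 22.64 × (0.2152 − 0.06701) + 0.462 × 0.06701 = 3.356 + 0.03096 = 3.387 mg/L.
DO = C_s − D = 9.03 − 3.387 = 5.643 mg/L.

DO ≈ 5.64 mg/L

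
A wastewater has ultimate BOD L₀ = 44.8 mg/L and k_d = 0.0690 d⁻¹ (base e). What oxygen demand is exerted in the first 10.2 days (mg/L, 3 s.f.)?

y ≈ 22.6 mg/L

y_t = L₀(1 − e^(−k_d t)) = 44.8 × (1 − e^(−0.0690×10.2))
= 44.8 × (1 − 0.4947) = 44.8 × 0.5053 = 22.64 mg/L.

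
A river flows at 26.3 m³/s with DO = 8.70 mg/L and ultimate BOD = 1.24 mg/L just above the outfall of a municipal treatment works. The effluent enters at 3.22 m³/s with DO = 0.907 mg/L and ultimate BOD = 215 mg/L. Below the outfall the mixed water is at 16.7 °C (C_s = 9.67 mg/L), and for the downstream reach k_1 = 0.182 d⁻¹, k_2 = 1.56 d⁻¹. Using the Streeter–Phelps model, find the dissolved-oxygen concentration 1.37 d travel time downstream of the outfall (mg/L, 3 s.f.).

DO ≈ 7.31 mg/L

Mixed DO = (26.3×8.70 + 3.22×0.907)/(26.3+3.22) = 231.7/29.52 = 7.850 mg/L.
Mixed L₀ = (26.3×1.24 + 3.22×215)/(29.52) = 724.9/29.52 = 24.56 mg/L.
Initial deficit D₀ = C_s − DO₀ = 9.67 − 7.850 = 1.820 mg/L.
D(1.37) = [0.182×24.56/(1.56−0.182)](e^(−0.182×1.37) − e^(−1.56×1.37)) + 1.820 e^(−1.56×1.37)
= 3.243 × (0.7793 − 0.1180) + 1.820 × 0.1180 = 2.360 mg/L.
DO = 9.67 − 2.360 = 7.310 mg/L.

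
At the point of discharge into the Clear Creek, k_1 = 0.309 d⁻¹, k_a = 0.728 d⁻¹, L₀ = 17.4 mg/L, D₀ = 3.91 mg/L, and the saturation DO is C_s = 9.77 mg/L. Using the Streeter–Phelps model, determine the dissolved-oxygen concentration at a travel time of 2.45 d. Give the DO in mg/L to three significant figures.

k_1 L₀/(k_a−k_1) = 0.309×17.4/(0.728−0.309) = 5.377/0.4190 = 12.83 mg/L.
e^(−k_1 t) = e^(−0.309×2.450) = 0.4690; e^(−k_a t) = e^(−0.728×2.450) = 0.1680.
D = 12.83 × (0.4690 − 0.1680) + 3.91 × 0.1680 = 3.863 + 0.6570 = 4.520 mg/L.
DO = C_s − D = 9.77 − 4.520 = 5.250 mg/L.

DO ≈ 5.25 mg/L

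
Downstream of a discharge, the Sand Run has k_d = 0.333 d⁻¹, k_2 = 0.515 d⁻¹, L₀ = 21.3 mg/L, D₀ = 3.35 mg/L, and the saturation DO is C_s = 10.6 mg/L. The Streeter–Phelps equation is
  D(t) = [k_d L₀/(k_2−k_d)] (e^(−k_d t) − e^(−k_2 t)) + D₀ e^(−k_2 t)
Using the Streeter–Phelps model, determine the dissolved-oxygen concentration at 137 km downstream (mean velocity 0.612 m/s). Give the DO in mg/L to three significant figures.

Travel time t = x/v = 137 km / (0.612 m/s) = 137000 m / 0.612 m/s = 223900 s = 2.591 d.
k_d L₀/(k_2−k_d) = 0.333×21.3/(0.515−0.333) = 7.093/0.1820 = 38.97 mg/L.
e^(−k_d t) = e^(−0.333×2.591) = 0.4220; e^(−k_2 t) = e^(−0.515×2.591) = 0.2633.
D = 38.97 × (0.4220 − 0.2633) + 3.35 × 0.2633 = 6.183 + 0.8822 = 7.065 mg/L.
DO = C_s − D = 10.6 − 7.065 = 3.535 mg/L.

DO ≈ 3.53 mg/L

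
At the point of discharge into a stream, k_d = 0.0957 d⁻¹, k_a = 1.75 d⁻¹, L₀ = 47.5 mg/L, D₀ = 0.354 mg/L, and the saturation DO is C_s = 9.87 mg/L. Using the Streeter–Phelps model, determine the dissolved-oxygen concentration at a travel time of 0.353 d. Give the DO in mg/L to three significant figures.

DO ≈ 8.50 mg/L

k_d L₀/(k_a−k_d) = 0.0957×47.5/(1.75−0.0957) = 4.546/1.654 = 2.748 mg/L.
e^(−k_d t) = e^(−0.0957×0.3530) = 0.9668; e^(−k_a t) = e^(−1.75×0.3530) = 0.5392.
D = 2.748 × (0.9668 − 0.5392) + 0.354 × 0.5392 = 1.175 + 0.1909 = 1.366 mg/L.
DO = C_s − D = 9.87 − 1.366 = 8.504 mg/L.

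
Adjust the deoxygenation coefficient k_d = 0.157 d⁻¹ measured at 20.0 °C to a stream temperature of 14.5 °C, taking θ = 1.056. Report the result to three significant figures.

k_d ≈ 0.116 d⁻¹

k_d(T₂) = k_d(T₁) · θ^(T₂−T₁) = 0.157 × 1.056^(14.5−20.0)
= 0.157 × 1.056^-5.50 = 0.157 × 0.7411 = 0.1163 d⁻¹.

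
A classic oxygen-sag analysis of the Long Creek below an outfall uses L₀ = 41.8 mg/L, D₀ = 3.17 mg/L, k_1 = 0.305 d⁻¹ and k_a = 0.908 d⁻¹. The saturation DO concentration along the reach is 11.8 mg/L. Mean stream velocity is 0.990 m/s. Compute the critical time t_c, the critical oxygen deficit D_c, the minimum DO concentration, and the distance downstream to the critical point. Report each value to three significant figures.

t_c ≈ 1.54 d; D_c ≈ 8.78 mg/L; min DO ≈ 3.02 mg/L; x_c ≈ 132 km

t_c = [1/(k_a−k_1)] ln[(k_a/k_1)(1 − D₀(k_a−k_1)/(k_1 L₀))]
= [1/(0.908−0.305)] ln[(0.908/0.305)(1 − 3.17×0.6030/(0.305×41.8))]
= (1/0.6030) ln[2.977 × 0.8501] = 1.658 × ln(2.531) = 1.658 × 0.9285 = 1.540 d.
L(t_c) = L₀ e^(−k_1 t_c) = 41.8 × 0.6252 = 26.13 mg/L, and at the critical point k_a D_c = k_1 L, so D_c = (0.305/0.908) × 26.13 = 8.779 mg/L.
Minimum DO = C_s − D_c = 11.8 − 8.779 = 3.021 mg/L.
x_c = v t_c = 0.990 m/s × 1.540 d × 86400 s/d = 131700 m ≈ 132 km.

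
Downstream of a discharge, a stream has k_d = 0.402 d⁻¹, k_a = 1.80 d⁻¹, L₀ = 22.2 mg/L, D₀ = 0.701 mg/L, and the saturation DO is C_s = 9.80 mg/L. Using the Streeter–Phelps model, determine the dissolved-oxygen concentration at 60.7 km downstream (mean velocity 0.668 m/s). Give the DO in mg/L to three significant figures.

Travel time t = x/v = 60.7 km / (0.668 m/s) = 60700 m / 0.668 m/s = 90870 s = 1.052 d.
k_d L₀/(k_a−k_d) = 0.402×22.2/(1.80−0.402) = 8.924/1.398 = 6.384 mg/L.
e^(−k_d t) = e^(−0.402×1.052) = 0.6552; e^(−k_a t) = e^(−1.80×1.052) = 0.1506.
D = 6.384 × (0.6552 − 0.1506) + 0.701 × 0.1506 = 3.221 + 0.1056 = 3.327 mg/L.
DO = C_s − D = 9.80 − 3.327 = 6.473 mg/L.

DO ≈ 6.47 mg/L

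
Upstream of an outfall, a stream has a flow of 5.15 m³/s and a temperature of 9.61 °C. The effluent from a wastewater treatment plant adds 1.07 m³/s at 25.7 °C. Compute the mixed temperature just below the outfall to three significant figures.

12.4 °C

Flow-weighted mixing: C = (Q_r C_r + Q_w C_w)/(Q_r + Q_w)
= (5.15×9.61 + 1.07×25.7)/(5.15 + 1.07) = 76.99/6.220 = 12.38 °C.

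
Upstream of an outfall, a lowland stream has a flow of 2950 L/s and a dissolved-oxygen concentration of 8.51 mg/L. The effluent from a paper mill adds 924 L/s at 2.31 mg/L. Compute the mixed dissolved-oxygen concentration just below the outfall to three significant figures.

Flow-weighted mixing: C = (Q_r C_r + Q_w C_w)/(Q_r + Q_w)
= (2950×8.51 + 924×2.31)/(2950 + 924) = 27240/3874 = 7.031 mg/L.

7.03 mg/L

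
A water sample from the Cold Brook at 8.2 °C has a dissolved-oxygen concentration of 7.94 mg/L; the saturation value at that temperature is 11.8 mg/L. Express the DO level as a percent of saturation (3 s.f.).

67.3 % saturation

% saturation = C/C_s × 100 = 7.94/11.8 × 100 = 67.3 %.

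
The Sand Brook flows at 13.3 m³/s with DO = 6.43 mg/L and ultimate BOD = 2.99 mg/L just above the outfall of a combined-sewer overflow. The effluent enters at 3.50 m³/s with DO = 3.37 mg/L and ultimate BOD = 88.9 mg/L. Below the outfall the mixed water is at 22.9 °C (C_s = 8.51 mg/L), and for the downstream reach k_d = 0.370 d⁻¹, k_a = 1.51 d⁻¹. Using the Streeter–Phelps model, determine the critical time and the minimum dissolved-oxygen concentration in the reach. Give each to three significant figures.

t_c ≈ 0.784 d; minimum DO ≈ 4.68 mg/L

Mixed DO = (13.3×6.43 + 3.50×3.37)/(13.3+3.50) = 97.31/16.80 = 5.793 mg/L.
Mixed L₀ = (13.3×2.99 + 3.50×88.9)/(16.80) = 350.9/16.80 = 20.89 mg/L.
Initial deficit D₀ = C_s − DO₀ = 8.51 − 5.793 = 2.717 mg/L.
t_c = (1/1.140) ln[(1.51/0.370)(1 − 2.717×1.140/(0.370×20.89))] = 0.8772 × ln(2.445) = 0.7843 d.
D_c = (0.370/1.51) × 20.89 × e^(−0.370×0.7843) = 0.2450 × 20.89 × 0.7481 = 3.829 mg/L.
Minimum DO = 8.51 − 3.829 = 4.681 mg/L.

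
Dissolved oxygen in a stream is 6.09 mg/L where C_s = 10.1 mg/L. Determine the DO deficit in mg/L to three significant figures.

D ≈ 4.01 mg/L

D = C_s − C = 10.1 − 6.09 = 4.01 mg/L.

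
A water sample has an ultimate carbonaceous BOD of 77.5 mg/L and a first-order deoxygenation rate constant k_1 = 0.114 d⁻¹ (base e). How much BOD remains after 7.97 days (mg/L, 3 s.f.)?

L ≈ 31.2 mg/L

L_t = L₀ e^(−k_1 t) = 77.5 × e^(−0.114×7.97) = 77.5 × 0.4031 = 31.24 mg/L.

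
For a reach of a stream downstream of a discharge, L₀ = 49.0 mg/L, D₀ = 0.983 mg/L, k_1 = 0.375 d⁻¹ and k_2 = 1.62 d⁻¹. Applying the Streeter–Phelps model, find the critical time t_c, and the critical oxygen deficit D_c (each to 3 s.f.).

t_c ≈ 1.12 d; D_c ≈ 7.45 mg/L

With k_2/k_1 = 4.320 and 1 − D₀(k_2−k_1)/(k_1 L₀) = 0.9334,
t_c = ln(4.320 × 0.9334) / (1.62 − 0.375) = ln(4.032) / 1.245 = 1.394/1.245 = 1.120 d.
L(t_c) = L₀ e^(−k_1 t_c) = 49.0 × 0.6571 = 32.20 mg/L, and at the critical point k_2 D_c = k_1 L, so D_c = (0.375/1.62) × 32.20 = 7.453 mg/L.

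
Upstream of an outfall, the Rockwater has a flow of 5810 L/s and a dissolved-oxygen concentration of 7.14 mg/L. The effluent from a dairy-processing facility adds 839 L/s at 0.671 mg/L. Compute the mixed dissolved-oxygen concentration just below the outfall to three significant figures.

Flow-weighted mixing: C = (Q_r C_r + Q_w C_w)/(Q_r + Q_w)
= (5810×7.14 + 839×0.671)/(5810 + 839) = 42050/6649 = 6.324 mg/L.

6.32 mg/L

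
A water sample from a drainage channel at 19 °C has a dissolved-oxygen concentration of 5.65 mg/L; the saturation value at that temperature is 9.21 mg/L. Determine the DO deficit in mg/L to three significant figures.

D ≈ 3.56 mg/L

D = C_s − C = 9.21 − 5.65 = 3.56 mg/L.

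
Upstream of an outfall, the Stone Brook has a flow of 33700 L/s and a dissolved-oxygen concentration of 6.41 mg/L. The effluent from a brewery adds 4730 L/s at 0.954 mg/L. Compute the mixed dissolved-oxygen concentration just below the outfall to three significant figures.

Flow-weighted mixing: C = (Q_r C_r + Q_w C_w)/(Q_r + Q_w)
= (33700×6.41 + 4730×0.954)/(33700 + 4730) = 220500/38430 = 5.738 mg/L.

5.74 mg/L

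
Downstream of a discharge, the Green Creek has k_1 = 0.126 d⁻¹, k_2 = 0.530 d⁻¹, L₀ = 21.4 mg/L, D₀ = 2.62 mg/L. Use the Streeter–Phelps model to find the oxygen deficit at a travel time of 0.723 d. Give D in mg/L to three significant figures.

D ≈ 3.33 mg/L

k_1 L₀/(k_2−k_1) = 0.126×21.4/(0.530−0.126) = 2.696/0.4040 = 6.674 mg/L.
e^(−k_1 t) = e^(−0.126×0.7230) = 0.9129; e^(−k_2 t) = e^(−0.530×0.7230) = 0.6817.
D = 6.674 × (0.9129 − 0.6817) + 2.62 × 0.6817 = 1.543 + 1.786 = 3.329 mg/L.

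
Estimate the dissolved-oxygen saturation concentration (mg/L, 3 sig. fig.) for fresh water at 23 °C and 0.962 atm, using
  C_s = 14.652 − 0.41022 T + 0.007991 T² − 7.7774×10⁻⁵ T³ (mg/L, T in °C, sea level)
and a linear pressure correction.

C_s ≈ 8.17 mg/L

At sea level: C_s = 14.652 − 0.41022×23 + 0.007991×23² − 7.7774×10⁻⁵×23³ = 8.498 mg/L.
Pressure correction: C_s' = 8.498 × 0.962 = 8.175 mg/L.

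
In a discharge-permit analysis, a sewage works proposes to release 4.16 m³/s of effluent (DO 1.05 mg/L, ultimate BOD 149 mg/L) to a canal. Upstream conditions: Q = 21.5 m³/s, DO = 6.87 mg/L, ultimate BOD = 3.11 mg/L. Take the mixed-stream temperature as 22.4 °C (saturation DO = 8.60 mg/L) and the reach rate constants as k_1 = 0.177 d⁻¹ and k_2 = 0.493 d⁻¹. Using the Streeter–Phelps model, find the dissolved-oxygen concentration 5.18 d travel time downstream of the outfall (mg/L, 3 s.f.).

Mixed DO = (21.5×6.87 + 4.16×1.05)/(21.5+4.16) = 152.1/25.66 = 5.926 mg/L.
Mixed L₀ = (21.5×3.11 + 4.16×149)/(25.66) = 686.7/25.66 = 26.76 mg/L.
Initial deficit D₀ = C_s − DO₀ = 8.60 − 5.926 = 2.674 mg/L.
D(5.18) = [0.177×26.76/(0.493−0.177)](e^(−0.177×5.18) − e^(−0.493×5.18)) + 2.674 e^(−0.493×5.18)
= 14.99 × (0.3998 − 0.07779) + 2.674 × 0.07779 = 5.034 mg/L.
DO = 8.60 − 5.034 = 3.566 mg/L.

DO ≈ 3.57 mg/L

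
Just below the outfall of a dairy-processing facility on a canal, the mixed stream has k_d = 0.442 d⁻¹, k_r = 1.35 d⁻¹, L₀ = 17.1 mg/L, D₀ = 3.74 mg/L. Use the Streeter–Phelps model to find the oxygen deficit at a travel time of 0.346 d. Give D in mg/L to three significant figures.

D ≈ 4.27 mg/L

k_d L₀/(k_r−k_d) = 0.442×17.1/(1.35−0.442) = 7.558/0.9080 = 8.324 mg/L.
e^(−k_d t) = e^(−0.442×0.3460) = 0.8582; e^(−k_r t) = e^(−1.35×0.3460) = 0.6268.
D = 8.324 × (0.8582 − 0.6268) + 3.74 × 0.6268 = 1.926 + 2.344 = 4.270 mg/L.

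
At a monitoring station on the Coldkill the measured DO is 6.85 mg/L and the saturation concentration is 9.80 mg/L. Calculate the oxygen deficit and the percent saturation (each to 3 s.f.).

D = C_s − C = 9.80 − 6.85 = 2.95 mg/L.
% saturation = 6.85/9.80 × 100 = 69.9 %.

D ≈ 2.95 mg/L; 69.9 % saturation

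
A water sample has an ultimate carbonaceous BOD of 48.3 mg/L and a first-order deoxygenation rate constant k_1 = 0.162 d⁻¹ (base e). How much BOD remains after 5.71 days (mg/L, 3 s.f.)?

L_t = L₀ e^(−k_1 t) = 48.3 × e^(−0.162×5.71) = 48.3 × 0.3965 = 19.15 mg/L.

L ≈ 19.2 mg/L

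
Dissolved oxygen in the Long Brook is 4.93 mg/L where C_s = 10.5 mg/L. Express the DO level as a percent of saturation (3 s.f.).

47.0 % saturation

% saturation = C/C_s × 100 = 4.93/10.5 × 100 = 47.0 %.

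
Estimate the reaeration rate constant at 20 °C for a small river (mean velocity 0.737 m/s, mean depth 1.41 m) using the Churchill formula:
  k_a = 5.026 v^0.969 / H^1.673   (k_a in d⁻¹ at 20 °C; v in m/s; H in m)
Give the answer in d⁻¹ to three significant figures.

k_a = 5.026 × 0.737^0.969 / 1.41^1.673 = 5.026 × 0.7440 / 1.777 = 2.105 d⁻¹.

k_a ≈ 2.10 d⁻¹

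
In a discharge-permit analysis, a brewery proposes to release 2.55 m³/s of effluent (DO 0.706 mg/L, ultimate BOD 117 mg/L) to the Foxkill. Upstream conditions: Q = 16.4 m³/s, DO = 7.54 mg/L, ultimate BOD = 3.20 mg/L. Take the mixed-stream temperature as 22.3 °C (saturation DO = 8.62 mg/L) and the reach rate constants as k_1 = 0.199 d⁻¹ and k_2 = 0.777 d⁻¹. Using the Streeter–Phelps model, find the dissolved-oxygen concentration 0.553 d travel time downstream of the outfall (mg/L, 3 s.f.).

DO ≈ 5.76 mg/L

Mixed DO = (16.4×7.54 + 2.55×0.706)/(16.4+2.55) = 125.5/18.95 = 6.620 mg/L.
Mixed L₀ = (16.4×3.20 + 2.55×117)/(18.95) = 350.8/18.95 = 18.51 mg/L.
Initial deficit D₀ = C_s − DO₀ = 8.62 − 6.620 = 2.000 mg/L.
D(0.553) = [0.199×18.51/(0.777−0.199)](e^(−0.199×0.553) − e^(−0.777×0.553)) + 2.000 e^(−0.777×0.553)
= 6.374 × (0.8958 − 0.6507) + 2.000 × 0.6507 = 2.863 mg/L.
DO = 8.62 − 2.863 = 5.757 mg/L.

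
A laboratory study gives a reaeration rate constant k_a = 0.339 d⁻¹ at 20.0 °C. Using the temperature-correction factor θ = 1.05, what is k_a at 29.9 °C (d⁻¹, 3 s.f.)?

k_a ≈ 0.550 d⁻¹

k_a(T₂) = k_a(T₁) · θ^(T₂−T₁) = 0.339 × 1.05^(29.9−20.0)
= 0.339 × 1.05^9.90 = 0.339 × 1.621 = 0.5495 d⁻¹.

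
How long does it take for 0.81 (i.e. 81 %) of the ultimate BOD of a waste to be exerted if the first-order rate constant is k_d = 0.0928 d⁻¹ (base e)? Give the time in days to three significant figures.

y/L₀ = 1 − e^(−k_d t) = 0.81 ⇒ e^(−k_d t) = 0.190
t = −ln(0.190) / 0.0928 = 1.661 / 0.0928 = 17.90 d.

t ≈ 17.9 d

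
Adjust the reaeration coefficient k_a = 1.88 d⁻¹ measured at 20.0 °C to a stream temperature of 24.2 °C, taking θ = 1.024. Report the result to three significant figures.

k_a ≈ 2.08 d⁻¹

k_a(T₂) = k_a(T₁) · θ^(T₂−T₁) = 1.88 × 1.024^(24.2−20.0)
= 1.88 × 1.024^4.20 = 1.88 × 1.105 = 2.077 d⁻¹.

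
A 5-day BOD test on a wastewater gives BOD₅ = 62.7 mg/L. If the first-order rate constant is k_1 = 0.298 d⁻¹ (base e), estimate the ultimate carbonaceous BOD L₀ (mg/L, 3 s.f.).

L₀ ≈ 80.9 mg/L

BOD₅ = L₀(1 − e^(−5k_1)) ⇒ L₀ = BOD₅ / (1 − e^(−5×0.298))
= 62.7 / (1 − 0.2254) = 62.7 / 0.7746 = 80.94 mg/L.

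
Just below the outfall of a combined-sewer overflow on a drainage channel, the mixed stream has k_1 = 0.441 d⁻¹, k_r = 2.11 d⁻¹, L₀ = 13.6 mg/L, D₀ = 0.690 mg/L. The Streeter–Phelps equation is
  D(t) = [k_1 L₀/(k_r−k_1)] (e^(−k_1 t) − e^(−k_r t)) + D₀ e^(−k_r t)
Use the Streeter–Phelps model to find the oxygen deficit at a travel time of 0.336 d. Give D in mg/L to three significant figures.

k_1 L₀/(k_r−k_1) = 0.441×13.6/(2.11−0.441) = 5.998/1.669 = 3.594 mg/L.
e^(−k_1 t) = e^(−0.441×0.3360) = 0.8623; e^(−k_r t) = e^(−2.11×0.3360) = 0.4922.
D = 3.594 × (0.8623 − 0.4922) + 0.690 × 0.4922 = 1.330 + 0.3396 = 1.670 mg/L.

D ≈ 1.67 mg/L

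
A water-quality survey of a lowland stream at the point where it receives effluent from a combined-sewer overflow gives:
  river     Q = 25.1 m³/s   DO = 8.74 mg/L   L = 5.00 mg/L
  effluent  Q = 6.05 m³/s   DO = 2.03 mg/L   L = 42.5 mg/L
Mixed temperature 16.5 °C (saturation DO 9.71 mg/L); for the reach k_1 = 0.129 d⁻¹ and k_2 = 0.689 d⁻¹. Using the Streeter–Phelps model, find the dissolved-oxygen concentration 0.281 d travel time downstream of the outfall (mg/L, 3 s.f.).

DO ≈ 7.44 mg/L

Mixed DO = (25.1×8.74 + 6.05×2.03)/(25.1+6.05) = 231.7/31.15 = 7.437 mg/L.
Mixed L₀ = (25.1×5.00 + 6.05×42.5)/(31.15) = 382.6/31.15 = 12.28 mg/L.
Initial deficit D₀ = C_s − DO₀ = 9.71 − 7.437 = 2.273 mg/L.
D(0.281) = [0.129×12.28/(0.689−0.129)](e^(−0.129×0.281) − e^(−0.689×0.281)) + 2.273 e^(−0.689×0.281)
= 2.830 × (0.9644 − 0.8240) + 2.273 × 0.8240 = 2.270 mg/L.
DO = 9.71 − 2.270 = 7.440 mg/L.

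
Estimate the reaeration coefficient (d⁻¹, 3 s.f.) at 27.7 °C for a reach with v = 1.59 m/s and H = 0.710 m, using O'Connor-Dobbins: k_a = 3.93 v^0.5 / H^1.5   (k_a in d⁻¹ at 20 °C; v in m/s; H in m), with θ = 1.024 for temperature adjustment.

k_a(20) = 3.93 × 1.59^0.5 / 0.710^1.5 = 3.93 × 1.261 / 0.5983 = 8.283 d⁻¹.
k_a(27.7) = 8.283 × 1.024^(27.7−20) = 8.283 × 1.200 = 9.943 d⁻¹.

k_a ≈ 9.94 d⁻¹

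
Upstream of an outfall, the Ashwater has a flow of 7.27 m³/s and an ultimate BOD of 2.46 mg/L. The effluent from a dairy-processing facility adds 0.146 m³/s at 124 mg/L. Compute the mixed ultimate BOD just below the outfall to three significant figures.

Flow-weighted mixing: C = (Q_r C_r + Q_w C_w)/(Q_r + Q_w)
= (7.27×2.46 + 0.146×124)/(7.27 + 0.146) = 35.99/7.416 = 4.853 mg/L.

4.85 mg/L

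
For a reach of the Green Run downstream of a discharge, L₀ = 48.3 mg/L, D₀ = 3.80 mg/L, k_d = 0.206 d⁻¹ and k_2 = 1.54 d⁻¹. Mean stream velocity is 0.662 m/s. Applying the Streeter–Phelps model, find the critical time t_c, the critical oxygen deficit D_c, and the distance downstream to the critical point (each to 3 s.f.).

t_c ≈ 0.974 d; D_c ≈ 5.29 mg/L; x_c ≈ 55.7 km

At the critical point dD/dt = 0, so k_d L₀ e^(−k_d t) = k_2 D. Substituting D(t) from the Streeter–Phelps equation and solving for t gives
t_c = ln[(k_2/k_d)(1 − D₀(k_2−k_d)/(k_d L₀))] / (k_2−k_d).
Here k_2−k_d = 1.334 d⁻¹ and 1 − D₀(k_2−k_d)/(k_d L₀) = 1 − 3.80×1.334/(0.206×48.3) = 0.4905, so
t_c = ln(7.476 × 0.4905) / 1.334 = 1.299 / 1.334 = 0.9740 d.
D_c = (k_d/k_2) L₀ e^(−k_d t_c) = (0.206/1.54) × 48.3 × e^(−0.206×0.9740) = 0.1338 × 48.3 × 0.8182 = 5.286 mg/L.
x_c = v t_c = 0.662 m/s × 0.9740 d × 86400 s/d = 55710 m ≈ 55.7 km.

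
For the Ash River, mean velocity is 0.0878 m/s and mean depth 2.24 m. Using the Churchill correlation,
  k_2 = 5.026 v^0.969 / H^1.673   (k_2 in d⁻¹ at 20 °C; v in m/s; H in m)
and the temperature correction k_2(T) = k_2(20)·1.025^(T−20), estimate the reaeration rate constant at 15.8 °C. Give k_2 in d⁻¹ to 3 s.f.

k_2(20) = 5.026 × 0.0878^0.969 / 2.24^1.673 = 5.026 × 0.09468 / 3.854 = 0.1235 d⁻¹.
k_2(15.8) = 0.1235 × 1.025^(15.8−20) = 0.1235 × 0.9015 = 0.1113 d⁻¹.

k_2 ≈ 0.111 d⁻¹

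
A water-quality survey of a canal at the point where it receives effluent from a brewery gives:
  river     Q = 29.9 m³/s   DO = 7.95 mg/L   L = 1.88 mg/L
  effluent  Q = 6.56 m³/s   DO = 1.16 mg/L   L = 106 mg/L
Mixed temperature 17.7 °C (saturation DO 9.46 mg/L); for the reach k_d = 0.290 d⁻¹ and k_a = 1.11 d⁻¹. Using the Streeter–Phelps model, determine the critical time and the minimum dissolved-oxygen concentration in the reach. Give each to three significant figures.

Mixed DO = (29.9×7.95 + 6.56×1.16)/(29.9+6.56) = 245.3/36.46 = 6.728 mg/L.
Mixed L₀ = (29.9×1.88 + 6.56×106)/(36.46) = 751.6/36.46 = 20.61 mg/L.
Initial deficit D₀ = C_s − DO₀ = 9.46 − 6.728 = 2.732 mg/L.
t_c = (1/0.8200) ln[(1.11/0.290)(1 − 2.732×0.8200/(0.290×20.61))] = 1.220 × ln(2.393) = 1.064 d.
D_c = (0.290/1.11) × 20.61 × e^(−0.290×1.064) = 0.2613 × 20.61 × 0.7344 = 3.955 mg/L.
Minimum DO = 9.46 − 3.955 = 5.505 mg/L.

t_c ≈ 1.06 d; minimum DO ≈ 5.50 mg/L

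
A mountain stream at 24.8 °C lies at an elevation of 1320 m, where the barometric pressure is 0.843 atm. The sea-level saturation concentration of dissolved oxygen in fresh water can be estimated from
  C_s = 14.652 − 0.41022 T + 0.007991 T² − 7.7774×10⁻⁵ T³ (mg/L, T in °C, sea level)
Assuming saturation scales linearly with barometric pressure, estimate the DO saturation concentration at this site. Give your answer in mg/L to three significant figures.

C_s ≈ 6.92 mg/L

At sea level: C_s = 14.652 − 0.41022×24.8 + 0.007991×24.8² − 7.7774×10⁻⁵×24.8³ = 8.207 mg/L.
Pressure correction: C_s' = 8.207 × 0.843 = 6.919 mg/L.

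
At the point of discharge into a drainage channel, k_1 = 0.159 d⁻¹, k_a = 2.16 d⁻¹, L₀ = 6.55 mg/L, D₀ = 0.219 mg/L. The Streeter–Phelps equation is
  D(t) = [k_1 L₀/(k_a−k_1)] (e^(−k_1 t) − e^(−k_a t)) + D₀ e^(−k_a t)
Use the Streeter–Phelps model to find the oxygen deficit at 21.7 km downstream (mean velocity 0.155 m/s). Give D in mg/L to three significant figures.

Travel time t = x/v = 21.7 km / (0.155 m/s) = 21700 m / 0.155 m/s = 140000 s = 1.620 d.
k_1 L₀/(k_a−k_1) = 0.159×6.55/(2.16−0.159) = 1.041/2.001 = 0.5205 mg/L.
e^(−k_1 t) = e^(−0.159×1.620) = 0.7729; e^(−k_a t) = e^(−2.16×1.620) = 0.03020.
D = 0.5205 × (0.7729 − 0.03020) + 0.219 × 0.03020 = 0.3865 + 0.006613 = 0.3932 mg/L.

D ≈ 0.393 mg/L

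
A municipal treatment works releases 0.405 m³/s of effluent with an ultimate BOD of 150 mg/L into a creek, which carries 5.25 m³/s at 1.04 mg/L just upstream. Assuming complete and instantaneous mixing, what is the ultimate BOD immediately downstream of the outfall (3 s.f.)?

11.7 mg/L

Flow-weighted mixing: C = (Q_r C_r + Q_w C_w)/(Q_r + Q_w)
= (5.25×1.04 + 0.405×150)/(5.25 + 0.405) = 66.21/5.655 = 11.71 mg/L.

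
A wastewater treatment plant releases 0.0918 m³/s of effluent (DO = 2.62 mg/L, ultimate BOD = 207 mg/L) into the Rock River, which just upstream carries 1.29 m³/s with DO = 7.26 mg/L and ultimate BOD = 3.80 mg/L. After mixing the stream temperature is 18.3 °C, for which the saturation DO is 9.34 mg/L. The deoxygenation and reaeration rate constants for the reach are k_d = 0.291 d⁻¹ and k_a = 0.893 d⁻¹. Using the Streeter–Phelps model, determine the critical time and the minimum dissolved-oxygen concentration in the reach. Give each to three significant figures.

Mixed DO = (1.29×7.26 + 0.0918×2.62)/(1.29+0.0918) = 9.606/1.382 = 6.952 mg/L.
Mixed L₀ = (1.29×3.80 + 0.0918×207)/(1.382) = 23.90/1.382 = 17.30 mg/L.
Initial deficit D₀ = C_s − DO₀ = 9.34 − 6.952 = 2.388 mg/L.
t_c = (1/0.6020) ln[(0.893/0.291)(1 − 2.388×0.6020/(0.291×17.30))] = 1.661 × ln(2.192) = 1.304 d.
D_c = (0.291/0.893) × 17.30 × e^(−0.291×1.304) = 0.3259 × 17.30 × 0.6842 = 3.857 mg/L.
Minimum DO = 9.34 − 3.857 = 5.483 mg/L.

t_c ≈ 1.30 d; minimum DO ≈ 5.48 mg/L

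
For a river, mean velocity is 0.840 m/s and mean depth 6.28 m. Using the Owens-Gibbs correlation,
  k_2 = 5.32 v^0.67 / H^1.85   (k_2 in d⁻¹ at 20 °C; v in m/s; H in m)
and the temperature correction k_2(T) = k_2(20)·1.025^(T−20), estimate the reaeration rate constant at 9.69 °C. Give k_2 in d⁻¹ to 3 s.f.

k_2(20) = 5.32 × 0.840^0.67 / 6.28^1.85 = 5.32 × 0.8897 / 29.94 = 0.1581 d⁻¹.
k_2(9.69) = 0.1581 × 1.025^(9.69−20) = 0.1581 × 0.7752 = 0.1226 d⁻¹.

k_2 ≈ 0.123 d⁻¹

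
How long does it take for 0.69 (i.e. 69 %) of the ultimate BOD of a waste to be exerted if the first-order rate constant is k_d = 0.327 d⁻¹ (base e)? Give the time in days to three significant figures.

y/L₀ = 1 − e^(−k_d t) = 0.69 ⇒ e^(−k_d t) = 0.310
t = −ln(0.310) / 0.327 = 1.171 / 0.327 = 3.582 d.

t ≈ 3.58 d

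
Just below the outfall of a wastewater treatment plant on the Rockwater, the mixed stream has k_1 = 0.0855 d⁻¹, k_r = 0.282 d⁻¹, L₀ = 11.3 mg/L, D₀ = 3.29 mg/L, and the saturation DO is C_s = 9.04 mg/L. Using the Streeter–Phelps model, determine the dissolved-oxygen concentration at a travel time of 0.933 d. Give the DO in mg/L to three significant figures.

k_1 L₀/(k_r−k_1) = 0.0855×11.3/(0.282−0.0855) = 0.9662/0.1965 = 4.917 mg/L.
e^(−k_1 t) = e^(−0.0855×0.9330) = 0.9233; e^(−k_r t) = e^(−0.282×0.9330) = 0.7687.
D = 4.917 × (0.9233 − 0.7687) + 3.29 × 0.7687 = 0.7605 + 2.529 = 3.289 mg/L.
DO = C_s − D = 9.04 − 3.289 = 5.751 mg/L.

DO ≈ 5.75 mg/L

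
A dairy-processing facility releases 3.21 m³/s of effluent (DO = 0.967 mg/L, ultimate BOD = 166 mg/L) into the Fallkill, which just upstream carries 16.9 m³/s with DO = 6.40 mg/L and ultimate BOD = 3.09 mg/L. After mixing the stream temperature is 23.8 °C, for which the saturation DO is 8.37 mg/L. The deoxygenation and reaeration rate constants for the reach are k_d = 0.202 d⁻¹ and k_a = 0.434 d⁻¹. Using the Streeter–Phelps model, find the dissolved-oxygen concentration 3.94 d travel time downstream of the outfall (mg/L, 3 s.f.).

Mixed DO = (16.9×6.40 + 3.21×0.967)/(16.9+3.21) = 111.3/20.11 = 5.533 mg/L.
Mixed L₀ = (16.9×3.09 + 3.21×166)/(20.11) = 585.1/20.11 = 29.09 mg/L.
Initial deficit D₀ = C_s − DO₀ = 8.37 − 5.533 = 2.837 mg/L.
D(3.94) = [0.202×29.09/(0.434−0.202)](e^(−0.202×3.94) − e^(−0.434×3.94)) + 2.837 e^(−0.434×3.94)
= 25.33 × (0.4512 − 0.1809) + 2.837 × 0.1809 = 7.361 mg/L.
DO = 8.37 − 7.361 = 1.009 mg/L.

DO ≈ 1.01 mg/L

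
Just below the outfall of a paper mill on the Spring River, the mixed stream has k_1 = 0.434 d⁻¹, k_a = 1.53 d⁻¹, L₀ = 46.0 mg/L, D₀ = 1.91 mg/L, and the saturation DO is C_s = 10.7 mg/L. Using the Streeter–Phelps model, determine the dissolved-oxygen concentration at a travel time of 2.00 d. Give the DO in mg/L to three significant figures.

DO ≈ 3.82 mg/L

k_1 L₀/(k_a−k_1) = 0.434×46.0/(1.53−0.434) = 19.96/1.096 = 18.22 mg/L.
e^(−k_1 t) = e^(−0.434×2.000) = 0.4198; e^(−k_a t) = e^(−1.53×2.000) = 0.04689.
D = 18.22 × (0.4198 − 0.04689) + 1.91 × 0.04689 = 6.793 + 0.08956 = 6.882 mg/L.
DO = C_s − D = 10.7 − 6.882 = 3.818 mg/L.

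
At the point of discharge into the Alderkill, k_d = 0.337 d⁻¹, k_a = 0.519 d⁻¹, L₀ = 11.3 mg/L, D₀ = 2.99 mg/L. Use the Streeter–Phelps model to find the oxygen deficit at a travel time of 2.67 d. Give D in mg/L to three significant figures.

D ≈ 4.02 mg/L

k_d L₀/(k_a−k_d) = 0.337×11.3/(0.519−0.337) = 3.808/0.1820 = 20.92 mg/L.
e^(−k_d t) = e^(−0.337×2.670) = 0.4067; e^(−k_a t) = e^(−0.519×2.670) = 0.2501.
D = 20.92 × (0.4067 − 0.2501) + 2.99 × 0.2501 = 3.275 + 0.7479 = 4.023 mg/L.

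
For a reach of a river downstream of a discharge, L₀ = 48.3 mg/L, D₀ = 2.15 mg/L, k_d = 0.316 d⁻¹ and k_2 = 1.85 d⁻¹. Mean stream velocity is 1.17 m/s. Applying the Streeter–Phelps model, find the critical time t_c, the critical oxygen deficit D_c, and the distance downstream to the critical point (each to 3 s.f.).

t_c = [1/(k_2−k_d)] ln[(k_2/k_d)(1 − D₀(k_2−k_d)/(k_d L₀))]
= [1/(1.85−0.316)] ln[(1.85/0.316)(1 − 2.15×1.534/(0.316×48.3))]
= (1/1.534) ln[5.854 × 0.7839] = 0.6519 × ln(4.589) = 0.6519 × 1.524 = 0.9933 d.
L(t_c) = L₀ e^(−k_d t_c) = 48.3 × 0.7306 = 35.29 mg/L, and at the critical point k_2 D_c = k_d L, so D_c = (0.316/1.85) × 35.29 = 6.028 mg/L.
x_c = v t_c = 1.17 m/s × 0.9933 d × 86400 s/d = 100400 m ≈ 100 km.

t_c ≈ 0.993 d; D_c ≈ 6.03 mg/L; x_c ≈ 100 km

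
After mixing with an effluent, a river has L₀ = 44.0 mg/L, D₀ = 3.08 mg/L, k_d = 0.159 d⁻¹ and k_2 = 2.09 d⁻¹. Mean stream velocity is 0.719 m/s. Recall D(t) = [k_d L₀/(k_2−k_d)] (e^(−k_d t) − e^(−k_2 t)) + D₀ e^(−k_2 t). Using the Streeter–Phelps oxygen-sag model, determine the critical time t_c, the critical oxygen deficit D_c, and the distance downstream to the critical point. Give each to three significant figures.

With k_2/k_d = 13.14 and 1 − D₀(k_2−k_d)/(k_d L₀) = 0.1499,
t_c = ln(13.14 × 0.1499) / (2.09 − 0.159) = ln(1.970) / 1.931 = 0.6781/1.931 = 0.3511 d.
D_c = (k_d/k_2) L₀ e^(−k_d t_c) = (0.159/2.09) × 44.0 × e^(−0.159×0.3511) = 0.07608 × 44.0 × 0.9457 = 3.166 mg/L.
x_c = v t_c = 0.719 m/s × 0.3511 d × 86400 s/d = 21810 m ≈ 21.8 km.

t_c ≈ 0.351 d; D_c ≈ 3.17 mg/L; x_c ≈ 21.8 km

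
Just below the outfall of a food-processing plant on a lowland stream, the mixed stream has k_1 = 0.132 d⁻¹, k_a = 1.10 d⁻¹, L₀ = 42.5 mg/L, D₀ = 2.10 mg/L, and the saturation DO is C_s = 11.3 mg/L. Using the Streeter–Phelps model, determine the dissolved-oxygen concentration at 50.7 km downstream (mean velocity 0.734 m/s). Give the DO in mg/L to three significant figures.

Travel time t = x/v = 50.7 km / (0.734 m/s) = 50700 m / 0.734 m/s = 69070 s = 0.7995 d.
k_1 L₀/(k_a−k_1) = 0.132×42.5/(1.10−0.132) = 5.610/0.9680 = 5.795 mg/L.
e^(−k_1 t) = e^(−0.132×0.7995) = 0.8998; e^(−k_a t) = e^(−1.10×0.7995) = 0.4150.
D = 5.795 × (0.8998 − 0.4150) + 2.10 × 0.4150 = 2.810 + 0.8716 = 3.681 mg/L.
DO = C_s − D = 11.3 − 3.681 = 7.619 mg/L.

DO ≈ 7.62 mg/L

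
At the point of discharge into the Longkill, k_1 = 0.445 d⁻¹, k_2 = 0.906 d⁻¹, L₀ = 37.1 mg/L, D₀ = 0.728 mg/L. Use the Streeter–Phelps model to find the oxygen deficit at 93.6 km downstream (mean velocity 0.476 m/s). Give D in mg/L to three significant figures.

Travel time t = x/v = 93.6 km / (0.476 m/s) = 93600 m / 0.476 m/s = 196600 s = 2.276 d.
k_1 L₀/(k_2−k_1) = 0.445×37.1/(0.906−0.445) = 16.51/0.4610 = 35.81 mg/L.
e^(−k_1 t) = e^(−0.445×2.276) = 0.3632; e^(−k_2 t) = e^(−0.906×2.276) = 0.1272.
D = 35.81 × (0.3632 − 0.1272) + 0.728 × 0.1272 = 8.452 + 0.09260 = 8.545 mg/L.

D ≈ 8.54 mg/L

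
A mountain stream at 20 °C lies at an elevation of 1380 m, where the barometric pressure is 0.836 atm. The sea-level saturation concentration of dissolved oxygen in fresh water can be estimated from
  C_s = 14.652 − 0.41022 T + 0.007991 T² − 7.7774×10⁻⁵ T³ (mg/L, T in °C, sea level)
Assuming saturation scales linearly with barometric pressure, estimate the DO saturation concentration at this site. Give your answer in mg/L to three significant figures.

At sea level: C_s = 14.652 − 0.41022×20 + 0.007991×20² − 7.7774×10⁻⁵×20³ = 9.022 mg/L.
Pressure correction: C_s' = 9.022 × 0.836 = 7.542 mg/L.

C_s ≈ 7.54 mg/L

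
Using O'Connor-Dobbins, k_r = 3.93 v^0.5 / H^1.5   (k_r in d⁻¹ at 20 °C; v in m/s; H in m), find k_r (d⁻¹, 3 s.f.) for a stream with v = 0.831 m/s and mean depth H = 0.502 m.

k_r = 3.93 × 0.831^0.5 / 0.502^1.5 = 3.93 × 0.9116 / 0.3557 = 10.07 d⁻¹.

k_r ≈ 10.1 d⁻¹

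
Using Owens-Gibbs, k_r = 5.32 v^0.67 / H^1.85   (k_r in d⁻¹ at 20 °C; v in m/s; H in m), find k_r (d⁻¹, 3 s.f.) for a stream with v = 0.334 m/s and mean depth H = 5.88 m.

k_r ≈ 0.0963 d⁻¹

k_r = 5.32 × 0.334^0.67 / 5.88^1.85 = 5.32 × 0.4796 / 26.51 = 0.09627 d⁻¹.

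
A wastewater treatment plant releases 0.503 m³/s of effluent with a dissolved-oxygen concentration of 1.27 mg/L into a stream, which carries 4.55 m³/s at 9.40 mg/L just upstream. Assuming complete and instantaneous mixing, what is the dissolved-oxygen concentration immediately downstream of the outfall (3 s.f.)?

8.59 mg/L

Flow-weighted mixing: C = (Q_r C_r + Q_w C_w)/(Q_r + Q_w)
= (4.55×9.40 + 0.503×1.27)/(4.55 + 0.503) = 43.41/5.053 = 8.591 mg/L.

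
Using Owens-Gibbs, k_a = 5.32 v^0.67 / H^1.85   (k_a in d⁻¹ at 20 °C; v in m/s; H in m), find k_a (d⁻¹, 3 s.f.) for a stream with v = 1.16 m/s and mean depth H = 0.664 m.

k_a ≈ 12.5 d⁻¹

k_a = 5.32 × 1.16^0.67 / 0.664^1.85 = 5.32 × 1.105 / 0.4688 = 12.53 d⁻¹.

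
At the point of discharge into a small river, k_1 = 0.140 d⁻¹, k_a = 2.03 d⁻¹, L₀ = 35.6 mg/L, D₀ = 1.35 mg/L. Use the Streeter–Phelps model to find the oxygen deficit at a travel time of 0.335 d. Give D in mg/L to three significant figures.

k_1 L₀/(k_a−k_1) = 0.140×35.6/(2.03−0.140) = 4.984/1.890 = 2.637 mg/L.
e^(−k_1 t) = e^(−0.140×0.3350) = 0.9542; e^(−k_a t) = e^(−2.03×0.3350) = 0.5066.
D = 2.637 × (0.9542 − 0.5066) + 1.35 × 0.5066 = 1.180 + 0.6839 = 1.864 mg/L.

D ≈ 1.86 mg/L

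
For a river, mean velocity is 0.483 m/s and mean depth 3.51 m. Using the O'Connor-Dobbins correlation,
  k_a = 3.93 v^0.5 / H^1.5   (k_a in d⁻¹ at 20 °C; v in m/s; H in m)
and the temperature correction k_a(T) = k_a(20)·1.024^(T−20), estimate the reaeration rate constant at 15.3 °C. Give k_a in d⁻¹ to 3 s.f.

k_a ≈ 0.372 d⁻¹

k_a(20) = 3.93 × 0.483^0.5 / 3.51^1.5 = 3.93 × 0.6950 / 6.576 = 0.4153 d⁻¹.
k_a(15.3) = 0.4153 × 1.024^(15.3−20) = 0.4153 × 0.8945 = 0.3715 d⁻¹.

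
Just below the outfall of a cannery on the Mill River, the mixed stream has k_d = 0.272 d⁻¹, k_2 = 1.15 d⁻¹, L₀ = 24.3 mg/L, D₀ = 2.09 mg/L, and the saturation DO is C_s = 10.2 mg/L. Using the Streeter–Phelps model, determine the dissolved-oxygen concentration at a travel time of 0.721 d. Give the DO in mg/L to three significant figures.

DO ≈ 6.39 mg/L

k_d L₀/(k_2−k_d) = 0.272×24.3/(1.15−0.272) = 6.610/0.8780 = 7.528 mg/L.
e^(−k_d t) = e^(−0.272×0.7210) = 0.8219; e^(−k_2 t) = e^(−1.15×0.7210) = 0.4364.
D = 7.528 × (0.8219 − 0.4364) + 2.09 × 0.4364 = 2.902 + 0.9121 = 3.814 mg/L.
DO = C_s − D = 10.2 − 3.814 = 6.386 mg/L.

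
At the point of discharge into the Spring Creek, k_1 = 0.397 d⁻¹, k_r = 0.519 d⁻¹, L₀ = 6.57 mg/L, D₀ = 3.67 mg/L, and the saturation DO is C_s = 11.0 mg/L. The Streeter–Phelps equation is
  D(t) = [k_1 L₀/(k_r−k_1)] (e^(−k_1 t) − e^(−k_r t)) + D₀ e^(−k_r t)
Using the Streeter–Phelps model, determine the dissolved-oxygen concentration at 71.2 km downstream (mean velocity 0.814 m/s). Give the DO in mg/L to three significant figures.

Travel time t = x/v = 71.2 km / (0.814 m/s) = 71200 m / 0.814 m/s = 87470 s = 1.012 d.
k_1 L₀/(k_r−k_1) = 0.397×6.57/(0.519−0.397) = 2.608/0.1220 = 21.38 mg/L.
e^(−k_1 t) = e^(−0.397×1.012) = 0.6690; e^(−k_r t) = e^(−0.519×1.012) = 0.5913.
D = 21.38 × (0.6690 − 0.5913) + 3.67 × 0.5913 = 1.662 + 2.170 = 3.832 mg/L.
DO = C_s − D = 11.0 − 3.832 = 7.168 mg/L.

DO ≈ 7.17 mg/L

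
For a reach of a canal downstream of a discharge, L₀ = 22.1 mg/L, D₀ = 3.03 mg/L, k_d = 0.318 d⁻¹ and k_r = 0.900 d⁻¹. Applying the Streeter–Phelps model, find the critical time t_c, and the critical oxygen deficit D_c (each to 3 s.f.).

t_c ≈ 1.29 d; D_c ≈ 5.18 mg/L

t_c = [1/(k_r−k_d)] ln[(k_r/k_d)(1 − D₀(k_r−k_d)/(k_d L₀))]
= [1/(0.900−0.318)] ln[(0.900/0.318)(1 − 3.03×0.5820/(0.318×22.1))]
= (1/0.5820) ln[2.830 × 0.7491] = 1.718 × ln(2.120) = 1.718 × 0.7514 = 1.291 d.
D_c = (k_d/k_r) L₀ e^(−k_d t_c) = (0.318/0.900) × 22.1 × e^(−0.318×1.291) = 0.3533 × 22.1 × 0.6633 = 5.179 mg/L.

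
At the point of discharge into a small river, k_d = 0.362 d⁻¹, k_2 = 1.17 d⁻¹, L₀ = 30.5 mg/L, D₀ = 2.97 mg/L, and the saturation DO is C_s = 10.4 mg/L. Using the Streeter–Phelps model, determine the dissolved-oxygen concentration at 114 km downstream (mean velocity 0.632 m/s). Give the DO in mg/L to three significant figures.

DO ≈ 4.91 mg/L

Travel time t = x/v = 114 km / (0.632 m/s) = 114000 m / 0.632 m/s = 180400 s = 2.088 d.
k_d L₀/(k_2−k_d) = 0.362×30.5/(1.17−0.362) = 11.04/0.8080 = 13.66 mg/L.
e^(−k_d t) = e^(−0.362×2.088) = 0.4697; e^(−k_2 t) = e^(−1.17×2.088) = 0.08693.
D = 13.66 × (0.4697 − 0.08693) + 2.97 × 0.08693 = 5.230 + 0.2582 = 5.488 mg/L.
DO = C_s − D = 10.4 − 5.488 = 4.912 mg/L.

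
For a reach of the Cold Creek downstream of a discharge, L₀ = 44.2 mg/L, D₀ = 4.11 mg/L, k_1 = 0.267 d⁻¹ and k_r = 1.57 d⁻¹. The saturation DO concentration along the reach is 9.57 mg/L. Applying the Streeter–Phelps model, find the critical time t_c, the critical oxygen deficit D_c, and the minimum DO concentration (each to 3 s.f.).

t_c ≈ 0.895 d; D_c ≈ 5.92 mg/L; min DO ≈ 3.65 mg/L

With k_r/k_1 = 5.880 and 1 − D₀(k_r−k_1)/(k_1 L₀) = 0.5462,
t_c = ln(5.880 × 0.5462) / (1.57 − 0.267) = ln(3.212) / 1.303 = 1.167/1.303 = 0.8955 d.
D_c = (k_1/k_r) L₀ e^(−k_1 t_c) = (0.267/1.57) × 44.2 × e^(−0.267×0.8955) = 0.1701 × 44.2 × 0.7873 = 5.918 mg/L.
Minimum DO = C_s − D_c = 9.57 − 5.918 = 3.652 mg/L.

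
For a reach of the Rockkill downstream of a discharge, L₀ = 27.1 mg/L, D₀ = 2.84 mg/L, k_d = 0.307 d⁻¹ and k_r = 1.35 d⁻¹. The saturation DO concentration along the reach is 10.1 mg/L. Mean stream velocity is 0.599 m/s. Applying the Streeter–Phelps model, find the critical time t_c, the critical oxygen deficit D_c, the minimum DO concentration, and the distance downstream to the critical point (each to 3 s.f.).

t_c ≈ 0.998 d; D_c ≈ 4.54 mg/L; min DO ≈ 5.56 mg/L; x_c ≈ 51.6 km

With k_r/k_d = 4.397 and 1 − D₀(k_r−k_d)/(k_d L₀) = 0.6440,
t_c = ln(4.397 × 0.6440) / (1.35 − 0.307) = ln(2.832) / 1.043 = 1.041/1.043 = 0.9980 d.
D_c = (k_d/k_r) L₀ e^(−k_d t_c) = (0.307/1.35) × 27.1 × e^(−0.307×0.9980) = 0.2274 × 27.1 × 0.7361 = 4.536 mg/L.
Minimum DO = C_s − D_c = 10.1 − 4.536 = 5.564 mg/L.
x_c = v t_c = 0.599 m/s × 0.9980 d × 86400 s/d = 51650 m ≈ 51.6 km.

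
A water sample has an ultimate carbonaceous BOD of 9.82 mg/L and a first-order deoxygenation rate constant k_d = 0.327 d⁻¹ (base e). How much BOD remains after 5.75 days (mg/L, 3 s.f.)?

L ≈ 1.50 mg/L

L_t = L₀ e^(−k_d t) = 9.82 × e^(−0.327×5.75) = 9.82 × 0.1526 = 1.498 mg/L.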